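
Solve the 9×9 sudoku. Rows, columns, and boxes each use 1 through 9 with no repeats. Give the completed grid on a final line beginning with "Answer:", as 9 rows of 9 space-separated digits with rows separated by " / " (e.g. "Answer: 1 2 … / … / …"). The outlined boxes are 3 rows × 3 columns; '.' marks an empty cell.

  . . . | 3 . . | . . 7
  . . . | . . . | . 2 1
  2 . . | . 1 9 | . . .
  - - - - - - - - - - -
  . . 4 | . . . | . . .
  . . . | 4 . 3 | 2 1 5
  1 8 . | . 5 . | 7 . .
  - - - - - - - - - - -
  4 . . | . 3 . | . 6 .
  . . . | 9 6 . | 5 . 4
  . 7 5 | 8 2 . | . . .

Step 1. [r9c1∈{3,6,9}] across row 9, 6 lands solely at r9c1, so r9c1=6.
Step 2. [r5c5∈{7,8,9}] row 5 places 8 nowhere but r5c5, so r5c5=8.
Step 3. [r1c5∈{4}] r1c5 is down to just 4, so r1c5=4.
Step 4. [r4c5∈{7,9}] 9 has one home in col 5: r4c5, so r4c5=9.
Step 5. [r1c6∈{2,5,6,8}] row 1 places 2 nowhere but r1c6 ⇒ r1c6=2.
Step 6. [r6c6∈{6}] r6c6's peers cover all but 6. So r6c6=6.
Step 7. [r2c5∈{7}] nothing but 7 survives at r2c5. So r2c5=7.
Step 8. [r7c9∈{2,8,9}] across col 9, 2 lands solely at r7c9, so r7c9=2.
Step 9. [r2c6∈{5,8}] in col 6, 8 fits only at r2c6. So r2c6=8.
Step 10. [r3c3∈{3,6,7,8}] r3c3 is the only open cell in row 3 admitting 7, so r3c3=7.
Step 11. [r6c8∈{3,4,9}] across row 6, 4 lands solely at r6c8 ⇒ r6c8=4.
Step 12. [r8c8∈{3,7,8}] across col 8, 7 lands solely at r8c8. So r8c8=7.
Step 13. [r8c6∈{1}] only 1 remains possible at r8c6. So r8c6=1.
Step 14. [r7c7∈{1,8,9}] r7c7 is the only open cell in box 9 admitting 8 ⇒ r7c7=8.
Step 15. [r6c9∈{3,9}] r6c9 is the only open cell in box 6 admitting 9, so r6c9=9.
Step 16. [r6c3∈{2,3}] row 6 places 3 nowhere but r6c3, so r6c3=3.
Step 17. [r4c2∈{2,5,6}] r4c2 is the only open cell in box 4 admitting 2, so r4c2=2.
Step 18. [r9c9∈{3}] r9c9's peers cover all but 3 ⇒ r9c9=3.
Step 19. [r4c6∈{7}] r4c6 is down to just 7 ⇒ r4c6=7.
Step 20. [r8c2∈{3}] r8c2 is down to just 3 ⇒ r8c2=3.
Step 21. [r2c1∈{3,5,9}] in col 1, 3 fits only at r2c1 ⇒ r2c1=3.
Step 22. [r8c1∈{8}] r8c1 has the single candidate 8 ⇒ r8c1=8.
Step 23. [r1c3∈{1,6,8,9}] in col 3, 8 fits only at r1c3 ⇒ r1c3=8.
Step 24. [r1c2∈{1,5,6,9}] row 1 places 1 nowhere but r1c2. So r1c2=1.
Step 25. [r1c7∈{6,9}] row 1 places 6 nowhere but r1c7, so r1c7=6.
Step 26. [r7c2∈{9}] r7c2 is down to just 9, so r7c2=9.
Step 27. [r5c2∈{6}] r5c2 is down to just 6. So r5c2=6.
Step 28. [r4c7∈{3}] r4c7 is down to just 3. So r4c7=3.
Step 29. [r2c3∈{6,9}] across col 3, 6 lands solely at r2c3 ⇒ r2c3=6.
Step 30. [r2c4∈{5}] r2c4's peers cover all but 5 ⇒ r2c4=5.
Step 31. [r2c7∈{4,9}] r2c7 is the only open cell in row 2 admitting 9, so r2c7=9.
Step 32. [r3c2∈{4,5}] across col 2, 5 lands solely at r3c2. So r3c2=5.
Step 33. [r4c8∈{8}] r4c8's peers cover all but 8 ⇒ r4c8=8.
Step 34. [r5c1∈{7,9}] r5c1 is the only open cell in row 5 admitting 7, so r5c1=7.
Step 35. [r3c4∈{6}] r3c4's peers cover all but 6 ⇒ r3c4=6.
Step 36. [r9c7∈{1}] r9c7 has the single candidate 1 ⇒ r9c7=1.
Step 37. [r5c3∈{9}] nothing but 9 survives at r5c3 ⇒ r5c3=9.
Step 38. [r3c9∈{8}] nothing but 8 survives at r3c9, so r3c9=8.
Step 39. [r1c1∈{9}] r1c1 has the single candidate 9. So r1c1=9.
Step 40. [r9c8∈{9}] r9c8 has the single candidate 9 ⇒ r9c8=9.
Step 41. [r7c3∈{1}] r7c3 is down to just 1, so r7c3=1.
Step 42. [r3c7∈{4}] nothing but 4 survives at r3c7, so r3c7=4.
Step 43. [r7c6∈{5}] r7c6 has the single candidate 5 ⇒ r7c6=5.
Step 44. [r6c4∈{2}] r6c4 is down to just 2, so r6c4=2.
Step 45. [r3c8∈{3}] r3c8 is down to just 3, so r3c8=3.
Step 46. [r1c8∈{5}] r1c8's peers cover all but 5. So r1c8=5.
Step 47. [r9c6∈{4}] nothing but 4 survives at r9c6 ⇒ r9c6=4.
Step 48. [r4c4∈{1}] r4c4 has the single candidate 1 ⇒ r4c4=1.
Step 49. [r2c2∈{4}] nothing but 4 survives at r2c2. So r2c2=4.
Step 50. [r7c4∈{7}] r7c4 is down to just 7, so r7c4=7.
Step 51. [r4c9∈{6}] only 6 remains possible at r4c9, so r4c9=6.
Step 52. [r8c3∈{2}] only 2 remains possible at r8c3. So r8c3=2.
Step 53. [r4c1∈{5}] r4c1's peers cover all but 5. So r4c1=5.

Answer: 9 1 8 3 4 2 6 5 7 / 3 4 6 5 7 8 9 2 1 / 2 5 7 6 1 9 4 3 8 / 5 2 4 1 9 7 3 8 6 / 7 6 9 4 8 3 2 1 5 / 1 8 3 2 5 6 7 4 9 / 4 9 1 7 3 5 8 6 2 / 8 3 2 9 6 1 5 7 4 / 6 7 5 8 2 4 1 9 3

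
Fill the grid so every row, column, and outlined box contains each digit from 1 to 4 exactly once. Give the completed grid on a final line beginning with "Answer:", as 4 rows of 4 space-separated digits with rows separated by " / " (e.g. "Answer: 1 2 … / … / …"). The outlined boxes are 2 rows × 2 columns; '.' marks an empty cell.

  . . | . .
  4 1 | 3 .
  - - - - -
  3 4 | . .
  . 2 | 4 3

Step 1. [r2c4∈{2}] r2c4 is down to just 2. So r2c4=2.
Step 2. [r3c4∈{1}] r3c4's peers cover all but 1 ⇒ r3c4=1.
Step 3. [r1c3∈{1}] only 1 remains possible at r1c3 ⇒ r1c3=1.
Step 4. [r4c1∈{1}] r4c1 has the single candidate 1, so r4c1=1.
Step 5. [r3c3∈{2}] only 2 remains possible at r3c3, so r3c3=2.
Step 6. [r1c4∈{4}] nothing but 4 survives at r1c4, so r1c4=4.
Step 7. [r1c2∈{3}] r1c2 is down to just 3, so r1c2=3.
Step 8. [r1c1∈{2}] nothing but 2 survives at r1c1, so r1c1=2.

Answer: 2 3 1 4 / 4 1 3 2 / 3 4 2 1 / 1 2 4 3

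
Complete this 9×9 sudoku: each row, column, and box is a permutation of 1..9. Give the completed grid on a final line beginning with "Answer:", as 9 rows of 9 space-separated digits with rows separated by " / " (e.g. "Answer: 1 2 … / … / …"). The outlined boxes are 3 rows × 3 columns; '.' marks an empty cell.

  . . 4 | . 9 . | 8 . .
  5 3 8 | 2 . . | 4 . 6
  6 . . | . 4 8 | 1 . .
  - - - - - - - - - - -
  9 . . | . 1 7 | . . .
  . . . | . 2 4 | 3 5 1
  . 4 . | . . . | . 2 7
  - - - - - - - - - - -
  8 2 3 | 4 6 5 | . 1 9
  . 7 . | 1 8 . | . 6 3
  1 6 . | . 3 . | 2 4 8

Step 1. [r4c4∈{3,5,6,8}] r4c4 is the only open cell in row 4 admitting 3. So r4c4=3.
Step 2. [r5c4∈{6,8,9}] r5c4 is the only open cell in row 5 admitting 9. So r5c4=9.
Step 3. [r9c3∈{5,9}] 5 has one home in row 9: r9c3 ⇒ r9c3=5.
Step 4. [r6c6∈{6}] only 6 remains possible at r6c6, so r6c6=6.
Step 5. [r3c8∈{3,7,9}] r3c8 is the only open cell in row 3 admitting 3. So r3c8=3.
Step 6. [r2c5∈{7}] nothing but 7 survives at r2c5 ⇒ r2c5=7.
Step 7. [r3c3∈{2,7,9}] in row 3, 7 fits only at r3c3. So r3c3=7.
Step 8. [r3c4∈{5}] r3c4's peers cover all but 5. So r3c4=5.
Step 9. [r1c1∈{2}] r1c1's peers cover all but 2, so r1c1=2.
Step 10. [r4c3∈{2,6}] 2 has one home in row 4: r4c3. So r4c3=2.
Step 11. [r8c6∈{2,9}] row 8 places 2 nowhere but r8c6, so r8c6=2.
Step 12. [r5c2∈{8}] r5c2's peers cover all but 8. So r5c2=8.
Step 13. [r2c6∈{1}] nothing but 1 survives at r2c6 ⇒ r2c6=1.
Step 14. [r6c7∈{9}] nothing but 9 survives at r6c7. So r6c7=9.
Step 15. [r8c7∈{5}] nothing but 5 survives at r8c7, so r8c7=5.
Step 16. [r1c2∈{1}] nothing but 1 survives at r1c2 ⇒ r1c2=1.
Step 17. [r8c3∈{9}] r8c3 has the single candidate 9 ⇒ r8c3=9.
Step 18. [r4c9∈{4}] r4c9 is down to just 4 ⇒ r4c9=4.
Step 19. [r4c7∈{6}] nothing but 6 survives at r4c7. So r4c7=6.
Step 20. [r7c7∈{7}] r7c7 is down to just 7. So r7c7=7.
Step 21. [r3c9∈{2}] r3c9 has the single candidate 2. So r3c9=2.
Step 22. [r5c3∈{6}] r5c3 is down to just 6 ⇒ r5c3=6.
Step 23. [r5c1∈{7}] r5c1 has the single candidate 7. So r5c1=7.
Step 24. [r1c4∈{6}] r1c4 has the single candidate 6. So r1c4=6.
Step 25. [r1c8∈{7}] r1c8 is down to just 7, so r1c8=7.
Step 26. [r6c3∈{1}] only 1 remains possible at r6c3 ⇒ r6c3=1.
Step 27. [r8c1∈{4}] r8c1 has the single candidate 4. So r8c1=4.
Step 28. [r3c2∈{9}] only 9 remains possible at r3c2, so r3c2=9.
Step 29. [r2c8∈{9}] only 9 remains possible at r2c8, so r2c8=9.
Step 30. [r1c6∈{3}] r1c6 is down to just 3, so r1c6=3.
Step 31. [r9c4∈{7}] only 7 remains possible at r9c4, so r9c4=7.
Step 32. [r6c4∈{8}] r6c4 has the single candidate 8, so r6c4=8.
Step 33. [r1c9∈{5}] r1c9's peers cover all but 5 ⇒ r1c9=5.
Step 34. [r6c1∈{3}] r6c1 has the single candidate 3. So r6c1=3.
Step 35. [r9c6∈{9}] r9c6 is down to just 9, so r9c6=9.
Step 36. [r6c5∈{5}] nothing but 5 survives at r6c5 ⇒ r6c5=5.
Step 37. [r4c2∈{5}] only 5 remains possible at r4c2, so r4c2=5.
Step 38. [r4c8∈{8}] r4c8 has the single candidate 8, so r4c8=8.

Answer: 2 1 4 6 9 3 8 7 5 / 5 3 8 2 7 1 4 9 6 / 6 9 7 5 4 8 1 3 2 / 9 5 2 3 1 7 6 8 4 / 7 8 6 9 2 4 3 5 1 / 3 4 1 8 5 6 9 2 7 / 8 2 3 4 6 5 7 1 9 / 4 7 9 1 8 2 5 6 3 / 1 6 5 7 3 9 2 4 8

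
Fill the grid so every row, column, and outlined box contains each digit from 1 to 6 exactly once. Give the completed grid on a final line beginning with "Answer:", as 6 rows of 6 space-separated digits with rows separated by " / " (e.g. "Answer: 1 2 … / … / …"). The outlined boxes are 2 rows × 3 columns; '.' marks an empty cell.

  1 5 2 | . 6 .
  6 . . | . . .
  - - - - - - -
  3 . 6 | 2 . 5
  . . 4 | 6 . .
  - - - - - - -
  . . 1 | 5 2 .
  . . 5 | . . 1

Step 1. [r2c2∈{3,4}] box 1 places 4 nowhere but r2c2 ⇒ r2c2=4.
Step 2. [r4c6∈{3}] r4c6 is down to just 3. So r4c6=3.
Step 3. [r1c4∈{3,4}] 3 has one home in row 1: r1c4 ⇒ r1c4=3.
Step 4. [r6c4∈{4}] r6c4's peers cover all but 4. So r6c4=4.
Step 5. [r6c2∈{2,3,6}] in row 6, 6 fits only at r6c2. So r6c2=6.
Step 6. [r4c5∈{1}] nothing but 1 survives at r4c5. So r4c5=1.
Step 7. [r4c2∈{2}] r4c2 has the single candidate 2 ⇒ r4c2=2.
Step 8. [r3c5∈{4}] r3c5's peers cover all but 4, so r3c5=4.
Step 9. [r5c2∈{3}] r5c2's peers cover all but 3 ⇒ r5c2=3.
Step 10. [r6c1∈{2}] nothing but 2 survives at r6c1, so r6c1=2.
Step 11. [r2c4∈{1}] r2c4 is down to just 1 ⇒ r2c4=1.
Step 12. [r1c6∈{4}] only 4 remains possible at r1c6, so r1c6=4.
Step 13. [r2c6∈{2}] r2c6 is down to just 2, so r2c6=2.
Step 14. [r2c5∈{5}] r2c5 is down to just 5 ⇒ r2c5=5.
Step 15. [r2c3∈{3}] r2c3 is down to just 3, so r2c3=3.
Step 16. [r4c1∈{5}] r4c1's peers cover all but 5, so r4c1=5.
Step 17. [r6c5∈{3}] only 3 remains possible at r6c5, so r6c5=3.
Step 18. [r3c2∈{1}] only 1 remains possible at r3c2 ⇒ r3c2=1.
Step 19. [r5c6∈{6}] r5c6 is down to just 6, so r5c6=6.
Step 20. [r5c1∈{4}] r5c1 is down to just 4, so r5c1=4.

Answer: 1 5 2 3 6 4 / 6 4 3 1 5 2 / 3 1 6 2 4 5 / 5 2 4 6 1 3 / 4 3 1 5 2 6 / 2 6 5 4 3 1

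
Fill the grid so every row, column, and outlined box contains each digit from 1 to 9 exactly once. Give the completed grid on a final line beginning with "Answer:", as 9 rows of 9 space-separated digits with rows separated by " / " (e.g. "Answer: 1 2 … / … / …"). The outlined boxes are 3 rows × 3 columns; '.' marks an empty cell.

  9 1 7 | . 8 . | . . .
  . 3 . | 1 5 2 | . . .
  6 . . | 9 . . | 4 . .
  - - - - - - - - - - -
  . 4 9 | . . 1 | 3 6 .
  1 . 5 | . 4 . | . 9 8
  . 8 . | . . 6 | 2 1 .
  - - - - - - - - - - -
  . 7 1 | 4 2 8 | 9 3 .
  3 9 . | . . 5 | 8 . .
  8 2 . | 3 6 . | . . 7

Step 1. [r4c5∈{7}] only 7 remains possible at r4c5 ⇒ r4c5=7.
Step 2. [r4c9∈{5}] r4c9 is down to just 5. So r4c9=5.
Step 3. [r3c5∈{3}] r3c5 has the single candidate 3. So r3c5=3.
Step 4. [r7c9∈{6}] nothing but 6 survives at r7c9. So r7c9=6.
Step 5. [r9c3∈{4}] nothing but 4 survives at r9c3 ⇒ r9c3=4.
Step 6. [r3c3∈{2,8}] col 3 places 2 nowhere but r3c3 ⇒ r3c3=2.
Step 7. [r3c8∈{5,7,8}] r3c8 is the only open cell in row 3 admitting 8 ⇒ r3c8=8.
Step 8. [r8c8∈{2,4}] across col 8, 4 lands solely at r8c8. So r8c8=4.
Step 9. [r1c8∈{2,5}] r1c8 is the only open cell in col 8 admitting 2. So r1c8=2.
Step 10. [r9c7∈{1,5}] 1 has one home in row 9: r9c7, so r9c7=1.
Step 11. [r2c7∈{6,7}] row 2 places 6 nowhere but r2c7, so r2c7=6.
Step 12. [r5c4∈{2}] only 2 remains possible at r5c4 ⇒ r5c4=2.
Step 13. [r2c1∈{4}] r2c1's peers cover all but 4. So r2c1=4.
Step 14. [r6c5∈{9}] only 9 remains possible at r6c5. So r6c5=9.
Step 15. [r1c6∈{4}] nothing but 4 survives at r1c6, so r1c6=4.
Step 16. [r8c9∈{2}] r8c9's peers cover all but 2, so r8c9=2.
Step 17. [r1c4∈{6}] r1c4's peers cover all but 6. So r1c4=6.
Step 18. [r1c7∈{5}] r1c7 has the single candidate 5 ⇒ r1c7=5.
Step 19. [r6c1∈{7}] nothing but 7 survives at r6c1. So r6c1=7.
Step 20. [r3c9∈{1}] r3c9's peers cover all but 1, so r3c9=1.
Step 21. [r3c2∈{5}] r3c2 has the single candidate 5, so r3c2=5.
Step 22. [r1c9∈{3}] r1c9 has the single candidate 3 ⇒ r1c9=3.
Step 23. [r8c4∈{7}] only 7 remains possible at r8c4 ⇒ r8c4=7.
Step 24. [r5c6∈{3}] r5c6 has the single candidate 3 ⇒ r5c6=3.
Step 25. [r9c8∈{5}] r9c8 is down to just 5. So r9c8=5.
Step 26. [r4c1∈{2}] nothing but 2 survives at r4c1 ⇒ r4c1=2.
Step 27. [r3c6∈{7}] only 7 remains possible at r3c6 ⇒ r3c6=7.
Step 28. [r7c1∈{5}] r7c1 has the single candidate 5 ⇒ r7c1=5.
Step 29. [r2c3∈{8}] r2c3 has the single candidate 8 ⇒ r2c3=8.
Step 30. [r8c3∈{6}] only 6 remains possible at r8c3 ⇒ r8c3=6.
Step 31. [r4c4∈{8}] r4c4 has the single candidate 8. So r4c4=8.
Step 32. [r6c3∈{3}] r6c3 has the single candidate 3, so r6c3=3.
Step 33. [r6c4∈{5}] r6c4 is down to just 5. So r6c4=5.
Step 34. [r6c9∈{4}] r6c9 has the single candidate 4 ⇒ r6c9=4.
Step 35. [r2c9∈{9}] r2c9's peers cover all but 9. So r2c9=9.
Step 36. [r5c7∈{7}] r5c7's peers cover all but 7, so r5c7=7.
Step 37. [r9c6∈{9}] r9c6's peers cover all but 9, so r9c6=9.
Step 38. [r5c2∈{6}] r5c2 has the single candidate 6 ⇒ r5c2=6.
Step 39. [r2c8∈{7}] only 7 remains possible at r2c8. So r2c8=7.
Step 40. [r8c5∈{1}] r8c5 has the single candidate 1. So r8c5=1.

Answer: 9 1 7 6 8 4 5 2 3 / 4 3 8 1 5 2 6 7 9 / 6 5 2 9 3 7 4 8 1 / 2 4 9 8 7 1 3 6 5 / 1 6 5 2 4 3 7 9 8 / 7 8 3 5 9 6 2 1 4 / 5 7 1 4 2 8 9 3 6 / 3 9 6 7 1 5 8 4 2 / 8 2 4 3 6 9 1 5 7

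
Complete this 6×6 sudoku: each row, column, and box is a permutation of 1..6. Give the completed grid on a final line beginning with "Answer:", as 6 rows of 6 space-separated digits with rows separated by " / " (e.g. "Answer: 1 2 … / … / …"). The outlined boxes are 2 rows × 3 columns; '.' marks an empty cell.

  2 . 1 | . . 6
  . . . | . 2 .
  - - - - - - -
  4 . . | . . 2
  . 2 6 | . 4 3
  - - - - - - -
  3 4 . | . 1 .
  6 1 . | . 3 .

Step 1. [r2c1∈{5}] r2c1 has the single candidate 5. So r2c1=5.
Step 2. [r4c4∈{1,5}] row 4 places 5 nowhere but r4c4 ⇒ r4c4=5.
Step 3. [r1c2∈{3}] nothing but 3 survives at r1c2 ⇒ r1c2=3.
Step 4. [r1c4∈{4}] nothing but 4 survives at r1c4 ⇒ r1c4=4.
Step 5. [r3c4∈{1,6}] 1 has one home in row 3: r3c4 ⇒ r3c4=1.
Step 6. [r5c6∈{5}] r5c6 has the single candidate 5, so r5c6=5.
Step 7. [r6c4∈{2}] r6c4 is down to just 2. So r6c4=2.
Step 8. [r3c2∈{5}] r3c2 is down to just 5, so r3c2=5.
Step 9. [r6c3∈{5}] only 5 remains possible at r6c3. So r6c3=5.
Step 10. [r1c5∈{5}] only 5 remains possible at r1c5, so r1c5=5.
Step 11. [r6c6∈{4}] only 4 remains possible at r6c6, so r6c6=4.
Step 12. [r3c5∈{6}] only 6 remains possible at r3c5. So r3c5=6.
Step 13. [r5c4∈{6}] r5c4 is down to just 6. So r5c4=6.
Step 14. [r2c2∈{6}] nothing but 6 survives at r2c2. So r2c2=6.
Step 15. [r3c3∈{3}] only 3 remains possible at r3c3. So r3c3=3.
Step 16. [r4c1∈{1}] r4c1 has the single candidate 1 ⇒ r4c1=1.
Step 17. [r2c4∈{3}] r2c4 has the single candidate 3, so r2c4=3.
Step 18. [r2c3∈{4}] nothing but 4 survives at r2c3 ⇒ r2c3=4.
Step 19. [r2c6∈{1}] r2c6 has the single candidate 1 ⇒ r2c6=1.
Step 20. [r5c3∈{2}] r5c3 has the single candidate 2. So r5c3=2.

Answer: 2 3 1 4 5 6 / 5 6 4 3 2 1 / 4 5 3 1 6 2 / 1 2 6 5 4 3 / 3 4 2 6 1 5 / 6 1 5 2 3 4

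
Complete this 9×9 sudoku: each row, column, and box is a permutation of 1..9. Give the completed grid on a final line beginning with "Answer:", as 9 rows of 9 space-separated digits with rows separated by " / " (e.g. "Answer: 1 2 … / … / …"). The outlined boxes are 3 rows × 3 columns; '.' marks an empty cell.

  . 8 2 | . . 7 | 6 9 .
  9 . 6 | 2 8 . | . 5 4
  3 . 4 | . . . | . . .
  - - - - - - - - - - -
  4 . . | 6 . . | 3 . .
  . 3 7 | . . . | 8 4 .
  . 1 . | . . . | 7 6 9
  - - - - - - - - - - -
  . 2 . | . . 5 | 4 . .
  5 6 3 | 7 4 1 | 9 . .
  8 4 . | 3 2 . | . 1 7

Step 1. [r4c8∈{2}] r4c8's peers cover all but 2, so r4c8=2.
Step 2. [r6c6∈{2,3,4,8}] across col 6, 4 lands solely at r6c6, so r6c6=4.
Step 3. [r4c2∈{5,9}] in col 2, 9 fits only at r4c2 ⇒ r4c2=9.
Step 4. [r1c1∈{1}] r1c1's peers cover all but 1 ⇒ r1c1=1.
Step 5. [r7c4∈{8,9}] r7c4 is the only open cell in box 8 admitting 8, so r7c4=8.
Step 6. [r6c4∈{5}] r6c4's peers cover all but 5 ⇒ r6c4=5.
Step 7. [r9c6∈{6,9}] in row 9, 6 fits only at r9c6, so r9c6=6.
Step 8. [r3c5∈{1,5,6,9}] across row 3, 6 lands solely at r3c5. So r3c5=6.
Step 9. [r3c4∈{1,9}] across box 2, 1 lands solely at r3c4. So r3c4=1.
Step 10. [r4c3∈{5,8}] in col 3, 5 fits only at r4c3, so r4c3=5.
Step 11. [r4c9∈{1}] r4c9's peers cover all but 1 ⇒ r4c9=1.
Step 12. [r3c8∈{7,8}] across col 8, 7 lands solely at r3c8, so r3c8=7.
Step 13. [r7c5∈{9}] only 9 remains possible at r7c5. So r7c5=9.
Step 14. [r5c6∈{2,9}] r5c6 is the only open cell in col 6 admitting 2. So r5c6=2.
Step 15. [r1c9∈{3}] r1c9 is down to just 3, so r1c9=3.
Step 16. [r8c9∈{2,8}] r8c9 is the only open cell in row 8 admitting 2 ⇒ r8c9=2.
Step 17. [r7c8∈{3}] only 3 remains possible at r7c8, so r7c8=3.
Step 18. [r9c3∈{9}] r9c3 is down to just 9. So r9c3=9.
Step 19. [r1c5∈{5}] nothing but 5 survives at r1c5 ⇒ r1c5=5.
Step 20. [r7c3∈{1}] only 1 remains possible at r7c3, so r7c3=1.
Step 21. [r5c9∈{5}] r5c9's peers cover all but 5, so r5c9=5.
Step 22. [r3c6∈{9}] nothing but 9 survives at r3c6. So r3c6=9.
Step 23. [r6c5∈{3}] r6c5's peers cover all but 3. So r6c5=3.
Step 24. [r7c1∈{7}] r7c1's peers cover all but 7, so r7c1=7.
Step 25. [r4c5∈{7}] r4c5 has the single candidate 7. So r4c5=7.
Step 26. [r2c2∈{7}] r2c2 is down to just 7, so r2c2=7.
Step 27. [r4c6∈{8}] r4c6's peers cover all but 8 ⇒ r4c6=8.
Step 28. [r3c9∈{8}] only 8 remains possible at r3c9. So r3c9=8.
Step 29. [r1c4∈{4}] only 4 remains possible at r1c4. So r1c4=4.
Step 30. [r8c8∈{8}] nothing but 8 survives at r8c8 ⇒ r8c8=8.
Step 31. [r2c6∈{3}] nothing but 3 survives at r2c6. So r2c6=3.
Step 32. [r5c4∈{9}] r5c4 has the single candidate 9, so r5c4=9.
Step 33. [r2c7∈{1}] r2c7 has the single candidate 1, so r2c7=1.
Step 34. [r3c7∈{2}] r3c7 is down to just 2 ⇒ r3c7=2.
Step 35. [r6c1∈{2}] r6c1 has the single candidate 2, so r6c1=2.
Step 36. [r5c1∈{6}] nothing but 6 survives at r5c1 ⇒ r5c1=6.
Step 37. [r3c2∈{5}] r3c2's peers cover all but 5 ⇒ r3c2=5.
Step 38. [r9c7∈{5}] r9c7 is down to just 5, so r9c7=5.
Step 39. [r6c3∈{8}] r6c3 is down to just 8 ⇒ r6c3=8.
Step 40. [r5c5∈{1}] r5c5's peers cover all but 1, so r5c5=1.
Step 41. [r7c9∈{6}] r7c9 is down to just 6. So r7c9=6.

Answer: 1 8 2 4 5 7 6 9 3 / 9 7 6 2 8 3 1 5 4 / 3 5 4 1 6 9 2 7 8 / 4 9 5 6 7 8 3 2 1 / 6 3 7 9 1 2 8 4 5 / 2 1 8 5 3 4 7 6 9 / 7 2 1 8 9 5 4 3 6 / 5 6 3 7 4 1 9 8 2 / 8 4 9 3 2 6 5 1 7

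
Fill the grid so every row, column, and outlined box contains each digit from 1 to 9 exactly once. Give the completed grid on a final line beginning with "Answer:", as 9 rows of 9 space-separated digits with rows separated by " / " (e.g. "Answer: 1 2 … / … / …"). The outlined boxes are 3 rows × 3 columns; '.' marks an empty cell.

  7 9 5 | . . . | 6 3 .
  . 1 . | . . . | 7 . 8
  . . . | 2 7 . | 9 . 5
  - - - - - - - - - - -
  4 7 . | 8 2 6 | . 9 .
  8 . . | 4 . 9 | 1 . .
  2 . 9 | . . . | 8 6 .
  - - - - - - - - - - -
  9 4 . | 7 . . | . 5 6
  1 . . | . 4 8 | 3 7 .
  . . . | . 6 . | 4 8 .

Step 1. [r2c3∈{2,3,4,6}] 2 has one home in box 1: r2c3, so r2c3=2.
Step 2. [r1c4∈{1}] r1c4 is down to just 1 ⇒ r1c4=1.
Step 3. [r3c3∈{3,4,6,8}] across col 3, 4 lands solely at r3c3, so r3c3=4.
Step 4. [r3c6∈{3}] r3c6 is down to just 3, so r3c6=3.
Step 5. [r9c1∈{3,5}] r9c1 is the only open cell in col 1 admitting 5 ⇒ r9c1=5.
Step 6. [r1c9∈{2,4}] across row 1, 2 lands solely at r1c9, so r1c9=2.
Step 7. [r2c4∈{5,6,9}] across col 4, 6 lands solely at r2c4, so r2c4=6.
Step 8. [r6c6∈{1,5,7}] r6c6 is the only open cell in col 6 admitting 7. So r6c6=7.
Step 9. [r4c9∈{3}] r4c9 is down to just 3 ⇒ r4c9=3.
Step 10. [r6c5∈{1,3,5}] in row 6, 1 fits only at r6c5. So r6c5=1.
Step 11. [r7c5∈{3}] r7c5 has the single candidate 3. So r7c5=3.
Step 12. [r5c5∈{5}] nothing but 5 survives at r5c5. So r5c5=5.
Step 13. [r8c9∈{9}] r8c9's peers cover all but 9 ⇒ r8c9=9.
Step 14. [r8c2∈{2,6}] across row 8, 2 lands solely at r8c2 ⇒ r8c2=2.
Step 15. [r9c2∈{3}] r9c2 has the single candidate 3, so r9c2=3.
Step 16. [r5c2∈{6}] nothing but 6 survives at r5c2, so r5c2=6.
Step 17. [r9c6∈{1,2}] across row 9, 2 lands solely at r9c6 ⇒ r9c6=2.
Step 18. [r2c6∈{4,5}] across row 2, 5 lands solely at r2c6 ⇒ r2c6=5.
Step 19. [r3c1∈{6}] r3c1 has the single candidate 6 ⇒ r3c1=6.
Step 20. [r8c3∈{6}] r8c3 is down to just 6 ⇒ r8c3=6.
Step 21. [r6c9∈{4}] nothing but 4 survives at r6c9 ⇒ r6c9=4.
Step 22. [r2c1∈{3}] r2c1 has the single candidate 3. So r2c1=3.
Step 23. [r5c3∈{3}] r5c3 has the single candidate 3, so r5c3=3.
Step 24. [r4c7∈{5}] nothing but 5 survives at r4c7, so r4c7=5.
Step 25. [r4c3∈{1}] r4c3 has the single candidate 1. So r4c3=1.
Step 26. [r8c4∈{5}] r8c4 has the single candidate 5. So r8c4=5.
Step 27. [r1c5∈{8}] only 8 remains possible at r1c5, so r1c5=8.
Step 28. [r9c9∈{1}] r9c9 is down to just 1 ⇒ r9c9=1.
Step 29. [r9c4∈{9}] r9c4's peers cover all but 9 ⇒ r9c4=9.
Step 30. [r6c4∈{3}] r6c4 has the single candidate 3. So r6c4=3.
Step 31. [r9c3∈{7}] r9c3 is down to just 7. So r9c3=7.
Step 32. [r7c6∈{1}] r7c6 is down to just 1. So r7c6=1.
Step 33. [r3c2∈{8}] only 8 remains possible at r3c2 ⇒ r3c2=8.
Step 34. [r2c8∈{4}] r2c8's peers cover all but 4, so r2c8=4.
Step 35. [r1c6∈{4}] r1c6's peers cover all but 4. So r1c6=4.
Step 36. [r6c2∈{5}] r6c2's peers cover all but 5. So r6c2=5.
Step 37. [r3c8∈{1}] nothing but 1 survives at r3c8, so r3c8=1.
Step 38. [r7c3∈{8}] nothing but 8 survives at r7c3 ⇒ r7c3=8.
Step 39. [r5c8∈{2}] nothing but 2 survives at r5c8, so r5c8=2.
Step 40. [r7c7∈{2}] r7c7 has the single candidate 2, so r7c7=2.
Step 41. [r5c9∈{7}] r5c9 is down to just 7 ⇒ r5c9=7.
Step 42. [r2c5∈{9}] r2c5 has the single candidate 9, so r2c5=9.

Answer: 7 9 5 1 8 4 6 3 2 / 3 1 2 6 9 5 7 4 8 / 6 8 4 2 7 3 9 1 5 / 4 7 1 8 2 6 5 9 3 / 8 6 3 4 5 9 1 2 7 / 2 5 9 3 1 7 8 6 4 / 9 4 8 7 3 1 2 5 6 / 1 2 6 5 4 8 3 7 9 / 5 3 7 9 6 2 4 8 1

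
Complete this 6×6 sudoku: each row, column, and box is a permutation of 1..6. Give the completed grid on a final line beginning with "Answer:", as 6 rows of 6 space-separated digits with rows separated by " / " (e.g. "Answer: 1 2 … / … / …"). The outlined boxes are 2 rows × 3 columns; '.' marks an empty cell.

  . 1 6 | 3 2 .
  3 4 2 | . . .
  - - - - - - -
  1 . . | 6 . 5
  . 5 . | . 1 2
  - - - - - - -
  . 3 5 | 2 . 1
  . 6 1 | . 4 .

Step 1. [r3c3∈{3,4}] row 3 places 4 nowhere but r3c3. So r3c3=4.
Step 2. [r2c5∈{5,6}] r2c5 is the only open cell in col 5 admitting 5, so r2c5=5.
Step 3. [r6c1∈{2}] r6c1 is down to just 2, so r6c1=2.
Step 4. [r6c6∈{3}] only 3 remains possible at r6c6, so r6c6=3.
Step 5. [r2c6∈{6}] only 6 remains possible at r2c6 ⇒ r2c6=6.
Step 6. [r4c3∈{3}] nothing but 3 survives at r4c3. So r4c3=3.
Step 7. [r1c6∈{4}] nothing but 4 survives at r1c6 ⇒ r1c6=4.
Step 8. [r4c4∈{4}] r4c4's peers cover all but 4 ⇒ r4c4=4.
Step 9. [r3c5∈{3}] nothing but 3 survives at r3c5, so r3c5=3.
Step 10. [r5c1∈{4}] r5c1 is down to just 4, so r5c1=4.
Step 11. [r4c1∈{6}] only 6 remains possible at r4c1 ⇒ r4c1=6.
Step 12. [r1c1∈{5}] r1c1's peers cover all but 5. So r1c1=5.
Step 13. [r5c5∈{6}] r5c5 is down to just 6. So r5c5=6.
Step 14. [r3c2∈{2}] r3c2 is down to just 2, so r3c2=2.
Step 15. [r2c4∈{1}] r2c4 is down to just 1, so r2c4=1.
Step 16. [r6c4∈{5}] r6c4's peers cover all but 5. So r6c4=5.

Answer: 5 1 6 3 2 4 / 3 4 2 1 5 6 / 1 2 4 6 3 5 / 6 5 3 4 1 2 / 4 3 5 2 6 1 / 2 6 1 5 4 3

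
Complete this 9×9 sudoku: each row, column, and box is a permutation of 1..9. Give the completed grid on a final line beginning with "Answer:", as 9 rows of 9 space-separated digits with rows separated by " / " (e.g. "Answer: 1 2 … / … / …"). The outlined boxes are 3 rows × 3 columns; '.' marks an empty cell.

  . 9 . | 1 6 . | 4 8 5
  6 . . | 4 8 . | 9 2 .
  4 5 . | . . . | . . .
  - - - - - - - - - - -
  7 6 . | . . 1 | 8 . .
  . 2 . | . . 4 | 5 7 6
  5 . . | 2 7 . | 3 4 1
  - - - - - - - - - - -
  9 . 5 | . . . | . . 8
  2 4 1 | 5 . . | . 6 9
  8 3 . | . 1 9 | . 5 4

Step 1. [r8c5∈{3}] r8c5 has the single candidate 3 ⇒ r8c5=3.
Step 2. [r1c1∈{3}] r1c1 is down to just 3, so r1c1=3.
Step 3. [r2c3∈{7}] only 7 remains possible at r2c3, so r2c3=7.
Step 4. [r1c6∈{2,7}] r1c6 is the only open cell in row 1 admitting 7. So r1c6=7.
Step 5. [r5c5∈{9}] only 9 remains possible at r5c5. So r5c5=9.
Step 6. [r5c4∈{3,8}] across col 4, 8 lands solely at r5c4 ⇒ r5c4=8.
Step 7. [r2c9∈{3}] nothing but 3 survives at r2c9, so r2c9=3.
Step 8. [r3c5∈{2}] r3c5 has the single candidate 2. So r3c5=2.
Step 9. [r8c7∈{7}] r8c7's peers cover all but 7 ⇒ r8c7=7.
Step 10. [r4c4∈{3}] r4c4 has the single candidate 3. So r4c4=3.
Step 11. [r6c3∈{8,9}] in row 6, 9 fits only at r6c3 ⇒ r6c3=9.
Step 12. [r7c6∈{2,6}] 2 has one home in col 6: r7c6, so r7c6=2.
Step 13. [r7c7∈{1}] r7c7 is down to just 1 ⇒ r7c7=1.
Step 14. [r7c4∈{6,7}] in row 7, 6 fits only at r7c4, so r7c4=6.
Step 15. [r4c8∈{9}] r4c8 has the single candidate 9 ⇒ r4c8=9.
Step 16. [r3c7∈{6}] nothing but 6 survives at r3c7, so r3c7=6.
Step 17. [r7c8∈{3}] only 3 remains possible at r7c8, so r7c8=3.
Step 18. [r3c3∈{8}] r3c3 is down to just 8 ⇒ r3c3=8.
Step 19. [r7c2∈{7}] r7c2 has the single candidate 7, so r7c2=7.
Step 20. [r3c4∈{9}] nothing but 9 survives at r3c4, so r3c4=9.
Step 21. [r2c2∈{1}] r2c2 is down to just 1, so r2c2=1.
Step 22. [r5c3∈{3}] only 3 remains possible at r5c3, so r5c3=3.
Step 23. [r5c1∈{1}] r5c1 has the single candidate 1, so r5c1=1.
Step 24. [r8c6∈{8}] only 8 remains possible at r8c6, so r8c6=8.
Step 25. [r4c3∈{4}] r4c3 has the single candidate 4. So r4c3=4.
Step 26. [r3c8∈{1}] r3c8's peers cover all but 1. So r3c8=1.
Step 27. [r2c6∈{5}] only 5 remains possible at r2c6, so r2c6=5.
Step 28. [r3c6∈{3}] only 3 remains possible at r3c6, so r3c6=3.
Step 29. [r9c4∈{7}] r9c4 is down to just 7. So r9c4=7.
Step 30. [r6c2∈{8}] r6c2's peers cover all but 8 ⇒ r6c2=8.
Step 31. [r6c6∈{6}] r6c6's peers cover all but 6. So r6c6=6.
Step 32. [r1c3∈{2}] r1c3 has the single candidate 2. So r1c3=2.
Step 33. [r4c9∈{2}] r4c9 has the single candidate 2. So r4c9=2.
Step 34. [r3c9∈{7}] r3c9 has the single candidate 7. So r3c9=7.
Step 35. [r9c3∈{6}] nothing but 6 survives at r9c3, so r9c3=6.
Step 36. [r4c5∈{5}] r4c5 is down to just 5 ⇒ r4c5=5.
Step 37. [r7c5∈{4}] nothing but 4 survives at r7c5, so r7c5=4.
Step 38. [r9c7∈{2}] only 2 remains possible at r9c7 ⇒ r9c7=2.

Answer: 3 9 2 1 6 7 4 8 5 / 6 1 7 4 8 5 9 2 3 / 4 5 8 9 2 3 6 1 7 / 7 6 4 3 5 1 8 9 2 / 1 2 3 8 9 4 5 7 6 / 5 8 9 2 7 6 3 4 1 / 9 7 5 6 4 2 1 3 8 / 2 4 1 5 3 8 7 6 9 / 8 3 6 7 1 9 2 5 4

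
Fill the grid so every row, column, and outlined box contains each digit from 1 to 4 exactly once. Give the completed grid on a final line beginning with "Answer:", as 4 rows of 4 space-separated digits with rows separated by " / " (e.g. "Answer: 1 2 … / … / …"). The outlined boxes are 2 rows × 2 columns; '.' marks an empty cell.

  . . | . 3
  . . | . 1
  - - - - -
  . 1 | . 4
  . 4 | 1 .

Step 1. [r1c2∈{2}] r1c2 is down to just 2 ⇒ r1c2=2.
Step 2. [r4c1∈{2,3}] across row 4, 3 lands solely at r4c1, so r4c1=3.
Step 3. [r2c3∈{2,4}] 2 has one home in row 2: r2c3, so r2c3=2.
Step 4. [r2c1∈{4}] only 4 remains possible at r2c1. So r2c1=4.
Step 5. [r2c2∈{3}] only 3 remains possible at r2c2, so r2c2=3.
Step 6. [r1c1∈{1}] r1c1 is down to just 1, so r1c1=1.
Step 7. [r4c4∈{2}] only 2 remains possible at r4c4, so r4c4=2.
Step 8. [r3c1∈{2}] r3c1 has the single candidate 2, so r3c1=2.
Step 9. [r3c3∈{3}] r3c3's peers cover all but 3. So r3c3=3.
Step 10. [r1c3∈{4}] r1c3's peers cover all but 4, so r1c3=4.

Answer: 1 2 4 3 / 4 3 2 1 / 2 1 3 4 / 3 4 1 2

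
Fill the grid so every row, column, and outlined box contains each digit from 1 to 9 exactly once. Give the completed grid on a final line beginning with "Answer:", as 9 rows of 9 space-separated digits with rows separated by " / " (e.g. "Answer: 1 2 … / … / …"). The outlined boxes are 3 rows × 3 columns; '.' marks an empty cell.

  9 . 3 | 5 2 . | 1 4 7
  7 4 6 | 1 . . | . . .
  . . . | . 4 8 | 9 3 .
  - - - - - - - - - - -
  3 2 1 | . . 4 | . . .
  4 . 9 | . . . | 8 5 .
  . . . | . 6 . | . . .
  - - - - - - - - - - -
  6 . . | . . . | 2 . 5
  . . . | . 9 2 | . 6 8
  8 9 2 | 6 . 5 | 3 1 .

Step 1. [r9c5∈{7}] r9c5 is down to just 7 ⇒ r9c5=7.
Step 2. [r6c3∈{5,7,8}] across col 3, 8 lands solely at r6c3, so r6c3=8.
Step 3. [r2c9∈{2}] only 2 remains possible at r2c9 ⇒ r2c9=2.
Step 4. [r6c8∈{2,7,9}] 2 has one home in col 8: r6c8 ⇒ r6c8=2.
Step 5. [r3c3∈{5}] r3c3's peers cover all but 5 ⇒ r3c3=5.
Step 6. [r2c5∈{3}] r2c5's peers cover all but 3, so r2c5=3.
Step 7. [r5c5∈{1}] r5c5's peers cover all but 1. So r5c5=1.
Step 8. [r3c4∈{7}] nothing but 7 survives at r3c4, so r3c4=7.
Step 9. [r3c2∈{1}] only 1 remains possible at r3c2. So r3c2=1.
Step 10. [r4c7∈{6,7}] col 7 places 6 nowhere but r4c7 ⇒ r4c7=6.
Step 11. [r4c9∈{9}] only 9 remains possible at r4c9 ⇒ r4c9=9.
Step 12. [r5c9∈{3}] r5c9's peers cover all but 3. So r5c9=3.
Step 13. [r4c4∈{8}] only 8 remains possible at r4c4. So r4c4=8.
Step 14. [r6c1∈{5}] r6c1 is down to just 5, so r6c1=5.
Step 15. [r6c2∈{7}] only 7 remains possible at r6c2 ⇒ r6c2=7.
Step 16. [r8c7∈{4,7}] across col 7, 7 lands solely at r8c7. So r8c7=7.
Step 17. [r7c2∈{3}] nothing but 3 survives at r7c2, so r7c2=3.
Step 18. [r6c6∈{3,9}] across col 6, 3 lands solely at r6c6, so r6c6=3.
Step 19. [r7c4∈{4}] r7c4 has the single candidate 4. So r7c4=4.
Step 20. [r6c7∈{4}] nothing but 4 survives at r6c7, so r6c7=4.
Step 21. [r8c4∈{3}] r8c4's peers cover all but 3 ⇒ r8c4=3.
Step 22. [r5c2∈{6}] r5c2 has the single candidate 6. So r5c2=6.
Step 23. [r2c7∈{5}] nothing but 5 survives at r2c7. So r2c7=5.
Step 24. [r6c9∈{1}] r6c9's peers cover all but 1 ⇒ r6c9=1.
Step 25. [r1c6∈{6}] nothing but 6 survives at r1c6 ⇒ r1c6=6.
Step 26. [r1c2∈{8}] r1c2 is down to just 8 ⇒ r1c2=8.
Step 27. [r7c5∈{8}] r7c5's peers cover all but 8, so r7c5=8.
Step 28. [r7c3∈{7}] r7c3 is down to just 7. So r7c3=7.
Step 29. [r2c8∈{8}] only 8 remains possible at r2c8, so r2c8=8.
Step 30. [r8c1∈{1}] r8c1's peers cover all but 1. So r8c1=1.
Step 31. [r3c1∈{2}] only 2 remains possible at r3c1. So r3c1=2.
Step 32. [r7c8∈{9}] r7c8 is down to just 9, so r7c8=9.
Step 33. [r5c6∈{7}] r5c6 is down to just 7 ⇒ r5c6=7.
Step 34. [r3c9∈{6}] r3c9's peers cover all but 6 ⇒ r3c9=6.
Step 35. [r8c3∈{4}] r8c3 is down to just 4 ⇒ r8c3=4.
Step 36. [r4c5∈{5}] only 5 remains possible at r4c5, so r4c5=5.
Step 37. [r4c8∈{7}] only 7 remains possible at r4c8 ⇒ r4c8=7.
Step 38. [r5c4∈{2}] r5c4 is down to just 2. So r5c4=2.
Step 39. [r8c2∈{5}] r8c2 is down to just 5 ⇒ r8c2=5.
Step 40. [r2c6∈{9}] nothing but 9 survives at r2c6 ⇒ r2c6=9.
Step 41. [r9c9∈{4}] only 4 remains possible at r9c9, so r9c9=4.
Step 42. [r7c6∈{1}] only 1 remains possible at r7c6. So r7c6=1.
Step 43. [r6c4∈{9}] only 9 remains possible at r6c4. So r6c4=9.

Answer: 9 8 3 5 2 6 1 4 7 / 7 4 6 1 3 9 5 8 2 / 2 1 5 7 4 8 9 3 6 / 3 2 1 8 5 4 6 7 9 / 4 6 9 2 1 7 8 5 3 / 5 7 8 9 6 3 4 2 1 / 6 3 7 4 8 1 2 9 5 / 1 5 4 3 9 2 7 6 8 / 8 9 2 6 7 5 3 1 4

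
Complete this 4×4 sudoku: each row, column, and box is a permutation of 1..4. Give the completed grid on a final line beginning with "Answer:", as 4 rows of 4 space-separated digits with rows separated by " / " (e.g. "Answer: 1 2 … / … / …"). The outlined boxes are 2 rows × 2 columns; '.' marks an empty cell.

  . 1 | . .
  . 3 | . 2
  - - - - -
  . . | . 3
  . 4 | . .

Step 1. [r3c3∈{1,2,4}] row 3 places 4 nowhere but r3c3. So r3c3=4.
Step 2. [r1c1∈{2,4}] 2 has one home in row 1: r1c1 ⇒ r1c1=2.
Step 3. [r4c4∈{1}] r4c4 is down to just 1, so r4c4=1.
Step 4. [r2c1∈{4}] only 4 remains possible at r2c1. So r2c1=4.
Step 5. [r1c3∈{3}] only 3 remains possible at r1c3 ⇒ r1c3=3.
Step 6. [r4c3∈{2}] only 2 remains possible at r4c3. So r4c3=2.
Step 7. [r1c4∈{4}] nothing but 4 survives at r1c4. So r1c4=4.
Step 8. [r3c1∈{1}] r3c1 has the single candidate 1 ⇒ r3c1=1.
Step 9. [r2c3∈{1}] r2c3's peers cover all but 1 ⇒ r2c3=1.
Step 10. [r4c1∈{3}] r4c1 is down to just 3 ⇒ r4c1=3.
Step 11. [r3c2∈{2}] r3c2 is down to just 2, so r3c2=2.

Answer: 2 1 3 4 / 4 3 1 2 / 1 2 4 3 / 3 4 2 1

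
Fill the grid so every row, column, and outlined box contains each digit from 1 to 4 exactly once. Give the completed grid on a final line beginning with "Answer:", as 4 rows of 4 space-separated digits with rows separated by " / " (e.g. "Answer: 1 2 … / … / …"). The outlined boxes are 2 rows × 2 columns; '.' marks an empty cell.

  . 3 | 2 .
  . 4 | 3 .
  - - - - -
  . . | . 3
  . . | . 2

Step 1. [r4c2∈{1}] nothing but 1 survives at r4c2. So r4c2=1.
Step 2. [r2c4∈{1}] nothing but 1 survives at r2c4, so r2c4=1.
Step 3. [r4c3∈{4}] r4c3's peers cover all but 4, so r4c3=4.
Step 4. [r2c1∈{2}] r2c1 has the single candidate 2, so r2c1=2.
Step 5. [r4c1∈{3}] r4c1 is down to just 3, so r4c1=3.
Step 6. [r3c3∈{1}] r3c3 is down to just 1. So r3c3=1.
Step 7. [r1c1∈{1}] only 1 remains possible at r1c1 ⇒ r1c1=1.
Step 8. [r1c4∈{4}] r1c4 is down to just 4. So r1c4=4.
Step 9. [r3c1∈{4}] r3c1 is down to just 4, so r3c1=4.
Step 10. [r3c2∈{2}] only 2 remains possible at r3c2. So r3c2=2.

Answer: 1 3 2 4 / 2 4 3 1 / 4 2 1 3 / 3 1 4 2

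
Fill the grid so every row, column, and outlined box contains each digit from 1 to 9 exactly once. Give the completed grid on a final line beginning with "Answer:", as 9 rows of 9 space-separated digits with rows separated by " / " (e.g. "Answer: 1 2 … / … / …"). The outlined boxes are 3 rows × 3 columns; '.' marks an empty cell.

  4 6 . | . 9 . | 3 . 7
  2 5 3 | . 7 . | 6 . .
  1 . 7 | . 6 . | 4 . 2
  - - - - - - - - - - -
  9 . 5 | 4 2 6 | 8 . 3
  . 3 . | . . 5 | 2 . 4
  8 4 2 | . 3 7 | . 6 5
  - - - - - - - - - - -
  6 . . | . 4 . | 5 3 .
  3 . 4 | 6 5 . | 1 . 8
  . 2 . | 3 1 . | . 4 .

Step 1. [r7c9∈{9}] r7c9 is down to just 9. So r7c9=9.
Step 2. [r1c3∈{8}] only 8 remains possible at r1c3 ⇒ r1c3=8.
Step 3. [r9c6∈{8,9}] in row 9, 8 fits only at r9c6. So r9c6=8.
Step 4. [r2c9∈{1}] r2c9 has the single candidate 1 ⇒ r2c9=1.
Step 5. [r7c6∈{2}] nothing but 2 survives at r7c6 ⇒ r7c6=2.
Step 6. [r2c8∈{8,9}] row 2 places 9 nowhere but r2c8. So r2c8=9.
Step 7. [r5c4∈{1,8,9}] row 5 places 9 nowhere but r5c4 ⇒ r5c4=9.
Step 8. [r5c1∈{7}] r5c1 is down to just 7. So r5c1=7.
Step 9. [r4c2∈{1}] r4c2 is down to just 1 ⇒ r4c2=1.
Step 10. [r1c4∈{1,2,5}] 2 has one home in row 1: r1c4. So r1c4=2.
Step 11. [r3c4∈{5,8}] 5 has one home in col 4: r3c4 ⇒ r3c4=5.
Step 12. [r8c6∈{9}] r8c6's peers cover all but 9 ⇒ r8c6=9.
Step 13. [r8c2∈{7}] r8c2 has the single candidate 7, so r8c2=7.
Step 14. [r3c2∈{9}] only 9 remains possible at r3c2. So r3c2=9.
Step 15. [r5c8∈{1}] nothing but 1 survives at r5c8 ⇒ r5c8=1.
Step 16. [r6c4∈{1}] r6c4's peers cover all but 1, so r6c4=1.
Step 17. [r3c6∈{3}] only 3 remains possible at r3c6 ⇒ r3c6=3.
Step 18. [r8c8∈{2}] r8c8 has the single candidate 2. So r8c8=2.
Step 19. [r5c5∈{8}] only 8 remains possible at r5c5 ⇒ r5c5=8.
Step 20. [r3c8∈{8}] r3c8's peers cover all but 8, so r3c8=8.
Step 21. [r9c3∈{9}] r9c3 has the single candidate 9. So r9c3=9.
Step 22. [r6c7∈{9}] r6c7 is down to just 9 ⇒ r6c7=9.
Step 23. [r7c3∈{1}] only 1 remains possible at r7c3. So r7c3=1.
Step 24. [r2c4∈{8}] only 8 remains possible at r2c4 ⇒ r2c4=8.
Step 25. [r1c8∈{5}] nothing but 5 survives at r1c8. So r1c8=5.
Step 26. [r5c3∈{6}] nothing but 6 survives at r5c3 ⇒ r5c3=6.
Step 27. [r9c9∈{6}] r9c9 has the single candidate 6 ⇒ r9c9=6.
Step 28. [r9c1∈{5}] nothing but 5 survives at r9c1 ⇒ r9c1=5.
Step 29. [r2c6∈{4}] r2c6's peers cover all but 4 ⇒ r2c6=4.
Step 30. [r7c4∈{7}] nothing but 7 survives at r7c4. So r7c4=7.
Step 31. [r7c2∈{8}] only 8 remains possible at r7c2. So r7c2=8.
Step 32. [r4c8∈{7}] r4c8 has the single candidate 7 ⇒ r4c8=7.
Step 33. [r1c6∈{1}] only 1 remains possible at r1c6. So r1c6=1.
Step 34. [r9c7∈{7}] r9c7's peers cover all but 7. So r9c7=7.

Answer: 4 6 8 2 9 1 3 5 7 / 2 5 3 8 7 4 6 9 1 / 1 9 7 5 6 3 4 8 2 / 9 1 5 4 2 6 8 7 3 / 7 3 6 9 8 5 2 1 4 / 8 4 2 1 3 7 9 6 5 / 6 8 1 7 4 2 5 3 9 / 3 7 4 6 5 9 1 2 8 / 5 2 9 3 1 8 7 4 6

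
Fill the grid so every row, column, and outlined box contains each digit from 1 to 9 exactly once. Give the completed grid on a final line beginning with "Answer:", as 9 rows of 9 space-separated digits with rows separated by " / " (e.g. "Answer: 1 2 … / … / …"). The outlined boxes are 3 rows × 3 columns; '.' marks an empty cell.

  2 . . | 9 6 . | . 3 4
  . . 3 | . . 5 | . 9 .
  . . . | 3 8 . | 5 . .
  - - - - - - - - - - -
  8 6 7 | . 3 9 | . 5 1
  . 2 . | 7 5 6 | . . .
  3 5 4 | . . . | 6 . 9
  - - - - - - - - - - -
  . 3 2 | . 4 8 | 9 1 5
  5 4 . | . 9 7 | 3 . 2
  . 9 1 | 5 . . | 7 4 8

Step 1. [r1c6∈{1}] nothing but 1 survives at r1c6 ⇒ r1c6=1.
Step 2. [r6c6∈{2}] nothing but 2 survives at r6c6, so r6c6=2.
Step 3. [r1c2∈{7,8}] in row 1, 7 fits only at r1c2, so r1c2=7.
Step 4. [r9c1∈{6}] r9c1's peers cover all but 6. So r9c1=6.
Step 5. [r2c7∈{1,2,8}] across col 7, 1 lands solely at r2c7, so r2c7=1.
Step 6. [r3c3∈{6,9}] r3c3 is the only open cell in col 3 admitting 6, so r3c3=6.
Step 7. [r3c1∈{1,4,9}] r3c1 is the only open cell in row 3 admitting 9. So r3c1=9.
Step 8. [r6c8∈{7,8}] row 6 places 7 nowhere but r6c8 ⇒ r6c8=7.
Step 9. [r1c7∈{8}] only 8 remains possible at r1c7 ⇒ r1c7=8.
Step 10. [r8c4∈{1,6}] in row 8, 1 fits only at r8c4. So r8c4=1.
Step 11. [r4c4∈{4}] only 4 remains possible at r4c4, so r4c4=4.
Step 12. [r2c5∈{2,7}] r2c5 is the only open cell in col 5 admitting 7 ⇒ r2c5=7.
Step 13. [r2c1∈{4}] r2c1 has the single candidate 4 ⇒ r2c1=4.
Step 14. [r7c4∈{6}] r7c4 is down to just 6. So r7c4=6.
Step 15. [r8c8∈{6}] r8c8's peers cover all but 6 ⇒ r8c8=6.
Step 16. [r7c1∈{7}] r7c1 is down to just 7 ⇒ r7c1=7.
Step 17. [r5c7∈{4}] nothing but 4 survives at r5c7 ⇒ r5c7=4.
Step 18. [r9c6∈{3}] only 3 remains possible at r9c6. So r9c6=3.
Step 19. [r2c9∈{6}] r2c9 has the single candidate 6 ⇒ r2c9=6.
Step 20. [r3c2∈{1}] r3c2 is down to just 1, so r3c2=1.
Step 21. [r3c6∈{4}] nothing but 4 survives at r3c6 ⇒ r3c6=4.
Step 22. [r9c5∈{2}] r9c5 is down to just 2, so r9c5=2.
Step 23. [r2c2∈{8}] r2c2 has the single candidate 8, so r2c2=8.
Step 24. [r5c8∈{8}] r5c8 is down to just 8 ⇒ r5c8=8.
Step 25. [r5c1∈{1}] nothing but 1 survives at r5c1. So r5c1=1.
Step 26. [r8c3∈{8}] r8c3 has the single candidate 8. So r8c3=8.
Step 27. [r5c3∈{9}] only 9 remains possible at r5c3 ⇒ r5c3=9.
Step 28. [r5c9∈{3}] nothing but 3 survives at r5c9 ⇒ r5c9=3.
Step 29. [r4c7∈{2}] r4c7 has the single candidate 2 ⇒ r4c7=2.
Step 30. [r3c8∈{2}] only 2 remains possible at r3c8, so r3c8=2.
Step 31. [r6c5∈{1}] nothing but 1 survives at r6c5 ⇒ r6c5=1.
Step 32. [r3c9∈{7}] only 7 remains possible at r3c9, so r3c9=7.
Step 33. [r1c3∈{5}] r1c3 has the single candidate 5 ⇒ r1c3=5.
Step 34. [r6c4∈{8}] only 8 remains possible at r6c4 ⇒ r6c4=8.
Step 35. [r2c4∈{2}] r2c4 has the single candidate 2, so r2c4=2.

Answer: 2 7 5 9 6 1 8 3 4 / 4 8 3 2 7 5 1 9 6 / 9 1 6 3 8 4 5 2 7 / 8 6 7 4 3 9 2 5 1 / 1 2 9 7 5 6 4 8 3 / 3 5 4 8 1 2 6 7 9 / 7 3 2 6 4 8 9 1 5 / 5 4 8 1 9 7 3 6 2 / 6 9 1 5 2 3 7 4 8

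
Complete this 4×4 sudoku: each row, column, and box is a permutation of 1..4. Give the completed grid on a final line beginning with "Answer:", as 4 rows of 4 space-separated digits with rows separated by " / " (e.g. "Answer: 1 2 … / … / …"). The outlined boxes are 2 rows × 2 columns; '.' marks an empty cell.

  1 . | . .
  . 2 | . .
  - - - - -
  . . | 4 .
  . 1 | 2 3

Step 1. [r1c2∈{3,4}] 4 has one home in col 2: r1c2 ⇒ r1c2=4.
Step 2. [r2c3∈{1,3}] col 3 places 1 nowhere but r2c3 ⇒ r2c3=1.
Step 3. [r3c2∈{3}] r3c2 is down to just 3 ⇒ r3c2=3.
Step 4. [r4c1∈{4}] r4c1 has the single candidate 4. So r4c1=4.
Step 5. [r1c4∈{2}] nothing but 2 survives at r1c4 ⇒ r1c4=2.
Step 6. [r1c3∈{3}] only 3 remains possible at r1c3 ⇒ r1c3=3.
Step 7. [r2c1∈{3}] r2c1 has the single candidate 3, so r2c1=3.
Step 8. [r2c4∈{4}] r2c4's peers cover all but 4 ⇒ r2c4=4.
Step 9. [r3c1∈{2}] r3c1's peers cover all but 2. So r3c1=2.
Step 10. [r3c4∈{1}] r3c4 is down to just 1. So r3c4=1.

Answer: 1 4 3 2 / 3 2 1 4 / 2 3 4 1 / 4 1 2 3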